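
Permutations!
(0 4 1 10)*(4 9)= (0 9 4 1 10)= [9, 10, 2, 3, 1, 5, 6, 7, 8, 4, 0]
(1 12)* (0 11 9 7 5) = (0 11 9 7 5)(1 12) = [11, 12, 2, 3, 4, 0, 6, 5, 8, 7, 10, 9, 1]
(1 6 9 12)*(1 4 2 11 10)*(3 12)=(1 6 9 3 12 4 2 11 10)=[0, 6, 11, 12, 2, 5, 9, 7, 8, 3, 1, 10, 4]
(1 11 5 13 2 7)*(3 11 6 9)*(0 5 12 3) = (0 5 13 2 7 1 6 9)(3 11 12) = [5, 6, 7, 11, 4, 13, 9, 1, 8, 0, 10, 12, 3, 2]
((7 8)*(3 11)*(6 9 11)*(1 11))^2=((1 11 3 6 9)(7 8))^2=(1 3 9 11 6)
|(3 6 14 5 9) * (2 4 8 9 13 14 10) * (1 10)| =|(1 10 2 4 8 9 3 6)(5 13 14)| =24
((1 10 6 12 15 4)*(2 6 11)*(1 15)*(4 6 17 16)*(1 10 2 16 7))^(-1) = (1 7 17 2)(4 16 11 10 12 6 15) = ((1 2 17 7)(4 15 6 12 10 11 16))^(-1)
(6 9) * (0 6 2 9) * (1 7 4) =(0 6)(1 7 4)(2 9) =[6, 7, 9, 3, 1, 5, 0, 4, 8, 2]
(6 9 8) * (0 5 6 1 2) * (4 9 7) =(0 5 6 7 4 9 8 1 2) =[5, 2, 0, 3, 9, 6, 7, 4, 1, 8]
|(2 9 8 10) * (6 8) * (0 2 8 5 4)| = 6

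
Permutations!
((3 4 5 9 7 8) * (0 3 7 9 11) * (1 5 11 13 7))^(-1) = ((0 3 4 11)(1 5 13 7 8))^(-1) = (0 11 4 3)(1 8 7 13 5)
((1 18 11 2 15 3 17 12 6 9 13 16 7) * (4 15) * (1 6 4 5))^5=((1 18 11 2 5)(3 17 12 4 15)(6 9 13 16 7))^5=(18)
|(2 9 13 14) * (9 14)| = |(2 14)(9 13)| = 2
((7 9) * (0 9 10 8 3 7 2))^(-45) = ((0 9 2)(3 7 10 8))^(-45) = (3 8 10 7)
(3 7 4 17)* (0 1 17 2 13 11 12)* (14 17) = (0 1 14 17 3 7 4 2 13 11 12) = [1, 14, 13, 7, 2, 5, 6, 4, 8, 9, 10, 12, 0, 11, 17, 15, 16, 3]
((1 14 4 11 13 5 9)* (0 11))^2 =(0 13 9 14)(1 4 11 5)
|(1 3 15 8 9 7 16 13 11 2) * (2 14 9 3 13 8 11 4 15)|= 12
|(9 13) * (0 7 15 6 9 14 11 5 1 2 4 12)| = 13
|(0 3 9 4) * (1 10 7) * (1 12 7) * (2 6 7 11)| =20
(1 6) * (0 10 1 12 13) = [10, 6, 2, 3, 4, 5, 12, 7, 8, 9, 1, 11, 13, 0] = (0 10 1 6 12 13)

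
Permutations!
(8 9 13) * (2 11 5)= [0, 1, 11, 3, 4, 2, 6, 7, 9, 13, 10, 5, 12, 8]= (2 11 5)(8 9 13)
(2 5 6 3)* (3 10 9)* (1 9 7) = (1 9 3 2 5 6 10 7) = [0, 9, 5, 2, 4, 6, 10, 1, 8, 3, 7]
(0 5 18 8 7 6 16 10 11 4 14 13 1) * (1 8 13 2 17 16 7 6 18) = [5, 0, 17, 3, 14, 1, 7, 18, 6, 9, 11, 4, 12, 8, 2, 15, 10, 16, 13] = (0 5 1)(2 17 16 10 11 4 14)(6 7 18 13 8)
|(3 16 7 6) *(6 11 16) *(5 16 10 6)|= 7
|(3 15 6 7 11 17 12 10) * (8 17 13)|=10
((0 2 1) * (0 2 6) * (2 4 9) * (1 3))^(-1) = ((0 6)(1 4 9 2 3))^(-1) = (0 6)(1 3 2 9 4)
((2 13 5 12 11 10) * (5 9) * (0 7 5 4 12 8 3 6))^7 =(13)(0 7 5 8 3 6)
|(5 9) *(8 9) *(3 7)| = |(3 7)(5 8 9)| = 6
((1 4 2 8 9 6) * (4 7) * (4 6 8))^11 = ((1 7 6)(2 4)(8 9))^11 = (1 6 7)(2 4)(8 9)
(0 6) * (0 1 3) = (0 6 1 3) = [6, 3, 2, 0, 4, 5, 1]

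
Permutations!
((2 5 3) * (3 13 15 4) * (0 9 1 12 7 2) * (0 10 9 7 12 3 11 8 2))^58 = (1 10)(2 13 4 8 5 15 11)(3 9) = ((0 7)(1 3 10 9)(2 5 13 15 4 11 8))^58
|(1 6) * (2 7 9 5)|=|(1 6)(2 7 9 5)|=4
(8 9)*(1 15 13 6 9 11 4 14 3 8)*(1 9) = (1 15 13 6)(3 8 11 4 14) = [0, 15, 2, 8, 14, 5, 1, 7, 11, 9, 10, 4, 12, 6, 3, 13]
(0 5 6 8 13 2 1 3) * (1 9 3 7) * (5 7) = [7, 5, 9, 0, 4, 6, 8, 1, 13, 3, 10, 11, 12, 2] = (0 7 1 5 6 8 13 2 9 3)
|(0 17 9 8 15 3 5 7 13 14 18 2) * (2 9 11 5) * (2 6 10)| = 15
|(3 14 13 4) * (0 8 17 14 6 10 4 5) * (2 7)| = |(0 8 17 14 13 5)(2 7)(3 6 10 4)| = 12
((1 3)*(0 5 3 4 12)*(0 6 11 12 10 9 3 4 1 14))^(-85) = (0 14 3 9 10 4 5)(6 12 11)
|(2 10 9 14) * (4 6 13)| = |(2 10 9 14)(4 6 13)| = 12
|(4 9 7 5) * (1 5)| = 5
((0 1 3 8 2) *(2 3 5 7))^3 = ((0 1 5 7 2)(3 8))^3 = (0 7 1 2 5)(3 8)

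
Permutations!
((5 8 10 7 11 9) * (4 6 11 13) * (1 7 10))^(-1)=((1 7 13 4 6 11 9 5 8))^(-1)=(1 8 5 9 11 6 4 13 7)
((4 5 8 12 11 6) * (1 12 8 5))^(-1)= ((1 12 11 6 4))^(-1)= (1 4 6 11 12)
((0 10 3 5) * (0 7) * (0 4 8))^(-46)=(0 5 8 3 4 10 7)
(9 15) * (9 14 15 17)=[0, 1, 2, 3, 4, 5, 6, 7, 8, 17, 10, 11, 12, 13, 15, 14, 16, 9]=(9 17)(14 15)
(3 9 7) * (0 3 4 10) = [3, 1, 2, 9, 10, 5, 6, 4, 8, 7, 0] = (0 3 9 7 4 10)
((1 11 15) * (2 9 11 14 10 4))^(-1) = ((1 14 10 4 2 9 11 15))^(-1) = (1 15 11 9 2 4 10 14)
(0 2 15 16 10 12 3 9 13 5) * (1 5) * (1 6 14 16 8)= (0 2 15 8 1 5)(3 9 13 6 14 16 10 12)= [2, 5, 15, 9, 4, 0, 14, 7, 1, 13, 12, 11, 3, 6, 16, 8, 10]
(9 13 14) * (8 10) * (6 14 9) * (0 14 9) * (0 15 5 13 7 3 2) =[14, 1, 0, 2, 4, 13, 9, 3, 10, 7, 8, 11, 12, 15, 6, 5] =(0 14 6 9 7 3 2)(5 13 15)(8 10)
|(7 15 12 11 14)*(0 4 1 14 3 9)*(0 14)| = |(0 4 1)(3 9 14 7 15 12 11)| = 21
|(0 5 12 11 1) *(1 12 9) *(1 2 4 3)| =14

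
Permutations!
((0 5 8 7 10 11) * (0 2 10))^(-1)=(0 7 8 5)(2 11 10)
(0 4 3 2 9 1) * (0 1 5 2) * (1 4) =(0 1 4 3)(2 9 5) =[1, 4, 9, 0, 3, 2, 6, 7, 8, 5]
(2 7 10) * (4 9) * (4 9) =(2 7 10) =[0, 1, 7, 3, 4, 5, 6, 10, 8, 9, 2]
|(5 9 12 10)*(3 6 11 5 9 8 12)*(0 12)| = 9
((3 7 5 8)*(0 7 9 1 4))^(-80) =(9)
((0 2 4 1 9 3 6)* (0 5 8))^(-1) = ((0 2 4 1 9 3 6 5 8))^(-1) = (0 8 5 6 3 9 1 4 2)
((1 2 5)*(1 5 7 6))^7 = ((1 2 7 6))^7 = (1 6 7 2)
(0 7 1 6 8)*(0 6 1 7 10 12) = (0 10 12)(6 8) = [10, 1, 2, 3, 4, 5, 8, 7, 6, 9, 12, 11, 0]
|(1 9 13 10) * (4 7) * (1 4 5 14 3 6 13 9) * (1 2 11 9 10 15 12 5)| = 7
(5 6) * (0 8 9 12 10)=[8, 1, 2, 3, 4, 6, 5, 7, 9, 12, 0, 11, 10]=(0 8 9 12 10)(5 6)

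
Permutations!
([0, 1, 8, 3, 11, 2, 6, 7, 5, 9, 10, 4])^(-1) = [0, 1, 5, 3, 11, 8, 6, 7, 2, 9, 10, 4]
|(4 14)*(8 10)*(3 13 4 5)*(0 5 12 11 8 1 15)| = 12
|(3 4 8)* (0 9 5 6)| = 12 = |(0 9 5 6)(3 4 8)|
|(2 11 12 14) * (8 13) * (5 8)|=12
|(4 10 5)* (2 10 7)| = 5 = |(2 10 5 4 7)|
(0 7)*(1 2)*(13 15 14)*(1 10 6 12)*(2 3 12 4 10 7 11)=[11, 3, 7, 12, 10, 5, 4, 0, 8, 9, 6, 2, 1, 15, 13, 14]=(0 11 2 7)(1 3 12)(4 10 6)(13 15 14)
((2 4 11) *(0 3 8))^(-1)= (0 8 3)(2 11 4)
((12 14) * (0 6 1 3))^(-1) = (0 3 1 6)(12 14)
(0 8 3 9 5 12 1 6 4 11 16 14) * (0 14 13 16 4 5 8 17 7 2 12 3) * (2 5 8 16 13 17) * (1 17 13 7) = (0 2 12 17 1 6 8)(3 9 16 13 7 5)(4 11) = [2, 6, 12, 9, 11, 3, 8, 5, 0, 16, 10, 4, 17, 7, 14, 15, 13, 1]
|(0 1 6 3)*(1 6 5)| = 6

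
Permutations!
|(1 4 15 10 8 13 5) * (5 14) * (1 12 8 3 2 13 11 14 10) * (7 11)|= |(1 4 15)(2 13 10 3)(5 12 8 7 11 14)|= 12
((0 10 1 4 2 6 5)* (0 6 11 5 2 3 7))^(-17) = (0 10 1 4 3 7)(2 6 5 11) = ((0 10 1 4 3 7)(2 11 5 6))^(-17)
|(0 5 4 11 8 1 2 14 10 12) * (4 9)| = 11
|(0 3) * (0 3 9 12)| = |(0 9 12)| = 3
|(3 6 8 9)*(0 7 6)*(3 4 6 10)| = 4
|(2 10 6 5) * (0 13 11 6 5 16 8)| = |(0 13 11 6 16 8)(2 10 5)| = 6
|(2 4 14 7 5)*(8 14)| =6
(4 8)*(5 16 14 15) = (4 8)(5 16 14 15) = [0, 1, 2, 3, 8, 16, 6, 7, 4, 9, 10, 11, 12, 13, 15, 5, 14]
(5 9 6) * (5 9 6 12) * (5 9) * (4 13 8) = [0, 1, 2, 3, 13, 6, 5, 7, 4, 12, 10, 11, 9, 8] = (4 13 8)(5 6)(9 12)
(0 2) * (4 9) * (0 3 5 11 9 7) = (0 2 3 5 11 9 4 7) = [2, 1, 3, 5, 7, 11, 6, 0, 8, 4, 10, 9]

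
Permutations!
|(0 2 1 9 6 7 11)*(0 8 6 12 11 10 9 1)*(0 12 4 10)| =21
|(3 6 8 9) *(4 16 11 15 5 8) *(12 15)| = 10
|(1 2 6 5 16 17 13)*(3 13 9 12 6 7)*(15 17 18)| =|(1 2 7 3 13)(5 16 18 15 17 9 12 6)| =40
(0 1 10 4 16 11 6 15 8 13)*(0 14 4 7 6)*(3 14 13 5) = (0 1 10 7 6 15 8 5 3 14 4 16 11) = [1, 10, 2, 14, 16, 3, 15, 6, 5, 9, 7, 0, 12, 13, 4, 8, 11]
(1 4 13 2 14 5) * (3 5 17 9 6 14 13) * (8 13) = (1 4 3 5)(2 8 13)(6 14 17 9) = [0, 4, 8, 5, 3, 1, 14, 7, 13, 6, 10, 11, 12, 2, 17, 15, 16, 9]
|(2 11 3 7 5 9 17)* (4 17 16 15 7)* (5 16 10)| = 15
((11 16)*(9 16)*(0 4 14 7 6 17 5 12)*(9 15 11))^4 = (0 6)(4 17)(5 14)(7 12)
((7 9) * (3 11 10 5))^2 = (3 10)(5 11)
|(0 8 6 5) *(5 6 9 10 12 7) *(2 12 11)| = |(0 8 9 10 11 2 12 7 5)| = 9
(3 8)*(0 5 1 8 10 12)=(0 5 1 8 3 10 12)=[5, 8, 2, 10, 4, 1, 6, 7, 3, 9, 12, 11, 0]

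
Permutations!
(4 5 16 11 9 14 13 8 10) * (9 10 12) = [0, 1, 2, 3, 5, 16, 6, 7, 12, 14, 4, 10, 9, 8, 13, 15, 11] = (4 5 16 11 10)(8 12 9 14 13)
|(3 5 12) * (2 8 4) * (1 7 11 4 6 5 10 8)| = 30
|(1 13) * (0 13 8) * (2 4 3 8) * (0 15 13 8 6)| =|(0 8 15 13 1 2 4 3 6)| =9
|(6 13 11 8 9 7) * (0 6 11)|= 12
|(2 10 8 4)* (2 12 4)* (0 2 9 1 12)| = |(0 2 10 8 9 1 12 4)| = 8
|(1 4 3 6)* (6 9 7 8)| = 7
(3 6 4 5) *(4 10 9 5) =(3 6 10 9 5) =[0, 1, 2, 6, 4, 3, 10, 7, 8, 5, 9]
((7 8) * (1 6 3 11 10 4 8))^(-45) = (1 11 8 6 10 7 3 4)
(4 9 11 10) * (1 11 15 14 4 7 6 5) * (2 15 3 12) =(1 11 10 7 6 5)(2 15 14 4 9 3 12) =[0, 11, 15, 12, 9, 1, 5, 6, 8, 3, 7, 10, 2, 13, 4, 14]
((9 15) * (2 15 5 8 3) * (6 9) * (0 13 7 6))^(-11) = (0 15 2 3 8 5 9 6 7 13)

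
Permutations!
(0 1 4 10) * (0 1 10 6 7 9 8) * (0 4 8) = (0 10 1 8 4 6 7 9) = [10, 8, 2, 3, 6, 5, 7, 9, 4, 0, 1]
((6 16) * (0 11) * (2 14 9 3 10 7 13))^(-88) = (16)(2 3 13 9 7 14 10)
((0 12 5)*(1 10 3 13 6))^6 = ((0 12 5)(1 10 3 13 6))^6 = (1 10 3 13 6)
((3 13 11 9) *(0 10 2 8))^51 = ((0 10 2 8)(3 13 11 9))^51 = (0 8 2 10)(3 9 11 13)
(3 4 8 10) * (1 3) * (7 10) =[0, 3, 2, 4, 8, 5, 6, 10, 7, 9, 1] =(1 3 4 8 7 10)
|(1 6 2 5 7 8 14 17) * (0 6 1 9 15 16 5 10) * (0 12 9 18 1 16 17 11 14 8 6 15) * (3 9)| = |(0 15 17 18 1 16 5 7 6 2 10 12 3 9)(11 14)| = 14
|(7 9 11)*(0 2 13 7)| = 6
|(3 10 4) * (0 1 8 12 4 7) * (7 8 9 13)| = |(0 1 9 13 7)(3 10 8 12 4)| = 5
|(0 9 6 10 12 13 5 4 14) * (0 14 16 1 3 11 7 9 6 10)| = |(0 6)(1 3 11 7 9 10 12 13 5 4 16)| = 22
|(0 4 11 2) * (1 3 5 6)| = 4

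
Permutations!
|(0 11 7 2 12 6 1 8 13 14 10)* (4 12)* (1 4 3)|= 30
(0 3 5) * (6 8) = (0 3 5)(6 8) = [3, 1, 2, 5, 4, 0, 8, 7, 6]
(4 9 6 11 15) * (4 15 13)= [0, 1, 2, 3, 9, 5, 11, 7, 8, 6, 10, 13, 12, 4, 14, 15]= (15)(4 9 6 11 13)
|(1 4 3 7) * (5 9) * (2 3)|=10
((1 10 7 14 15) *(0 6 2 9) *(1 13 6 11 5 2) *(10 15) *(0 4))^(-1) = (0 4 9 2 5 11)(1 6 13 15)(7 10 14)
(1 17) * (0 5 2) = (0 5 2)(1 17) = [5, 17, 0, 3, 4, 2, 6, 7, 8, 9, 10, 11, 12, 13, 14, 15, 16, 1]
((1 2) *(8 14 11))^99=(14)(1 2)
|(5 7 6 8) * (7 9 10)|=|(5 9 10 7 6 8)|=6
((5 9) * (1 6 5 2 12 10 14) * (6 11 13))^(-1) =(1 14 10 12 2 9 5 6 13 11)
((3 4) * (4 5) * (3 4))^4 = (5)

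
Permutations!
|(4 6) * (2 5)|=|(2 5)(4 6)|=2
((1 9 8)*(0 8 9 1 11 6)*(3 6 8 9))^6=(11)(0 3)(6 9)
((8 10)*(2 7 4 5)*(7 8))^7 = (2 8 10 7 4 5)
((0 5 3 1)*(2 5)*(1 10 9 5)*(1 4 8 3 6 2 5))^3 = (0 2 3 1 6 8 9 5 4 10)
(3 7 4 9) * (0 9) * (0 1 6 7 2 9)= [0, 6, 9, 2, 1, 5, 7, 4, 8, 3]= (1 6 7 4)(2 9 3)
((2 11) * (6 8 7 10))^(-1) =(2 11)(6 10 7 8)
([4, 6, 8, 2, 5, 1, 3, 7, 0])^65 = (0 4 5 1 6 3 2 8)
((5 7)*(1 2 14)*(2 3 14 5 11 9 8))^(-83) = ((1 3 14)(2 5 7 11 9 8))^(-83) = (1 3 14)(2 5 7 11 9 8)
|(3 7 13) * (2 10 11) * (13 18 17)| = 15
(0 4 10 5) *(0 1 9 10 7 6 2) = [4, 9, 0, 3, 7, 1, 2, 6, 8, 10, 5] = (0 4 7 6 2)(1 9 10 5)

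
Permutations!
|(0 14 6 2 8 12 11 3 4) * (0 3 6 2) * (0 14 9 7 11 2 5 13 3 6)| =|(0 9 7 11)(2 8 12)(3 4 6 14 5 13)| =12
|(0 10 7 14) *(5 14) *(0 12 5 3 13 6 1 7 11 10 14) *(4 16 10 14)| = 40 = |(0 4 16 10 11 14 12 5)(1 7 3 13 6)|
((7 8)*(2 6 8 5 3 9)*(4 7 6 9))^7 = (2 9)(3 5 7 4)(6 8)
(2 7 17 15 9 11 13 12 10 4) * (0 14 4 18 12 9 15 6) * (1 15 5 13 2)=[14, 15, 7, 3, 1, 13, 0, 17, 8, 11, 18, 2, 10, 9, 4, 5, 16, 6, 12]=(0 14 4 1 15 5 13 9 11 2 7 17 6)(10 18 12)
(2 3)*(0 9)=[9, 1, 3, 2, 4, 5, 6, 7, 8, 0]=(0 9)(2 3)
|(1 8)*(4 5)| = 2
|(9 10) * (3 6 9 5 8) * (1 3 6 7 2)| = |(1 3 7 2)(5 8 6 9 10)| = 20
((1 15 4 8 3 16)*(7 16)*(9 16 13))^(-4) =(1 7 15 13 4 9 8 16 3)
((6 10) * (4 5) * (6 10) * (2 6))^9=(10)(2 6)(4 5)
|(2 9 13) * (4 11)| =6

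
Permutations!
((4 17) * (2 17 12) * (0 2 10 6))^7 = (17)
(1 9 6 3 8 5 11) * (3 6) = [0, 9, 2, 8, 4, 11, 6, 7, 5, 3, 10, 1] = (1 9 3 8 5 11)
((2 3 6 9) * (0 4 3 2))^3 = (0 6 4 9 3) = ((0 4 3 6 9))^3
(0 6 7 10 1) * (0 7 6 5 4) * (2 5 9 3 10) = (0 9 3 10 1 7 2 5 4) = [9, 7, 5, 10, 0, 4, 6, 2, 8, 3, 1]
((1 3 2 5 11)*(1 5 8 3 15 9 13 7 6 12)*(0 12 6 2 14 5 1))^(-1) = ((0 12)(1 15 9 13 7 2 8 3 14 5 11))^(-1) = (0 12)(1 11 5 14 3 8 2 7 13 9 15)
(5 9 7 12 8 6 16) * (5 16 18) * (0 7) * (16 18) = (0 7 12 8 6 16 18 5 9) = [7, 1, 2, 3, 4, 9, 16, 12, 6, 0, 10, 11, 8, 13, 14, 15, 18, 17, 5]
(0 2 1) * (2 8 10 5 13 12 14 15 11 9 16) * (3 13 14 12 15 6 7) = (0 8 10 5 14 6 7 3 13 15 11 9 16 2 1) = [8, 0, 1, 13, 4, 14, 7, 3, 10, 16, 5, 9, 12, 15, 6, 11, 2]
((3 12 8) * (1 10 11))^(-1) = ((1 10 11)(3 12 8))^(-1) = (1 11 10)(3 8 12)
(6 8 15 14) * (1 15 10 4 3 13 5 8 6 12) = [0, 15, 2, 13, 3, 8, 6, 7, 10, 9, 4, 11, 1, 5, 12, 14] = (1 15 14 12)(3 13 5 8 10 4)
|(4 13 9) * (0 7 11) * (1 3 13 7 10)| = |(0 10 1 3 13 9 4 7 11)| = 9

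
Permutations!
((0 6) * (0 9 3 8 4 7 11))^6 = (0 7 8 9)(3 6 11 4)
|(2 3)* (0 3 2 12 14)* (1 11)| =|(0 3 12 14)(1 11)| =4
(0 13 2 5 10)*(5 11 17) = (0 13 2 11 17 5 10) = [13, 1, 11, 3, 4, 10, 6, 7, 8, 9, 0, 17, 12, 2, 14, 15, 16, 5]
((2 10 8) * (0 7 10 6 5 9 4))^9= ((0 7 10 8 2 6 5 9 4))^9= (10)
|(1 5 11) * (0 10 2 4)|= |(0 10 2 4)(1 5 11)|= 12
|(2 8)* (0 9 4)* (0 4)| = |(0 9)(2 8)| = 2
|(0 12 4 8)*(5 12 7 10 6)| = |(0 7 10 6 5 12 4 8)| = 8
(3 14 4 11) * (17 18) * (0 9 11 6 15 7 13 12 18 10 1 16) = (0 9 11 3 14 4 6 15 7 13 12 18 17 10 1 16) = [9, 16, 2, 14, 6, 5, 15, 13, 8, 11, 1, 3, 18, 12, 4, 7, 0, 10, 17]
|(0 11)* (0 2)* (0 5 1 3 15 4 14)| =9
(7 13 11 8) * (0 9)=(0 9)(7 13 11 8)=[9, 1, 2, 3, 4, 5, 6, 13, 7, 0, 10, 8, 12, 11]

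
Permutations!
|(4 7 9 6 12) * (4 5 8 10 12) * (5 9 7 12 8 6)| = |(4 12 9 5 6)(8 10)| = 10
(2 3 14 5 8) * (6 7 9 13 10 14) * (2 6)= [0, 1, 3, 2, 4, 8, 7, 9, 6, 13, 14, 11, 12, 10, 5]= (2 3)(5 8 6 7 9 13 10 14)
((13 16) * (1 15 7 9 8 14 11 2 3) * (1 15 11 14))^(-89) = (1 8 9 7 15 3 2 11)(13 16)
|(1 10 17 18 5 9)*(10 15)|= |(1 15 10 17 18 5 9)|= 7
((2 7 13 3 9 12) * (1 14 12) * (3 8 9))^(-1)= ((1 14 12 2 7 13 8 9))^(-1)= (1 9 8 13 7 2 12 14)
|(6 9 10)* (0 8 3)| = 3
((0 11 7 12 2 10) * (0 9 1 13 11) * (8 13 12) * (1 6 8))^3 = (1 10 8 7 2 6 11 12 9 13)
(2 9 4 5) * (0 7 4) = (0 7 4 5 2 9) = [7, 1, 9, 3, 5, 2, 6, 4, 8, 0]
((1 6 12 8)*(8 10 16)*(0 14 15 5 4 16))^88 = (16)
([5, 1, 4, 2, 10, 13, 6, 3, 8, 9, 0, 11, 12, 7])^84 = [3, 1, 5, 0, 13, 2, 6, 10, 8, 9, 7, 11, 12, 4]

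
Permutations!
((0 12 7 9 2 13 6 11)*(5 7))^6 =(0 13 7)(2 5 11)(6 9 12)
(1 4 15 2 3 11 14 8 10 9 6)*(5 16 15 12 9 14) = (1 4 12 9 6)(2 3 11 5 16 15)(8 10 14) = [0, 4, 3, 11, 12, 16, 1, 7, 10, 6, 14, 5, 9, 13, 8, 2, 15]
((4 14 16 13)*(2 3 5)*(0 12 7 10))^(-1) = ((0 12 7 10)(2 3 5)(4 14 16 13))^(-1) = (0 10 7 12)(2 5 3)(4 13 16 14)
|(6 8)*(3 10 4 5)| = |(3 10 4 5)(6 8)| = 4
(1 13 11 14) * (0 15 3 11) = (0 15 3 11 14 1 13) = [15, 13, 2, 11, 4, 5, 6, 7, 8, 9, 10, 14, 12, 0, 1, 3]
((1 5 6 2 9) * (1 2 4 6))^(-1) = (1 5)(2 9)(4 6) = ((1 5)(2 9)(4 6))^(-1)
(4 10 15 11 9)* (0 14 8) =(0 14 8)(4 10 15 11 9) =[14, 1, 2, 3, 10, 5, 6, 7, 0, 4, 15, 9, 12, 13, 8, 11]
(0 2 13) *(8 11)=(0 2 13)(8 11)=[2, 1, 13, 3, 4, 5, 6, 7, 11, 9, 10, 8, 12, 0]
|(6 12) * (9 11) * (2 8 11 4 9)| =|(2 8 11)(4 9)(6 12)| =6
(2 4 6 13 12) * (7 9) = (2 4 6 13 12)(7 9) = [0, 1, 4, 3, 6, 5, 13, 9, 8, 7, 10, 11, 2, 12]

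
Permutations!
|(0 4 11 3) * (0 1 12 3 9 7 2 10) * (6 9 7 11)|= 24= |(0 4 6 9 11 7 2 10)(1 12 3)|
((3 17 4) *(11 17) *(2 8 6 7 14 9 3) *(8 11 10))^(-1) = ((2 11 17 4)(3 10 8 6 7 14 9))^(-1) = (2 4 17 11)(3 9 14 7 6 8 10)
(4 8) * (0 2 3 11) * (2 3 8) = [3, 1, 8, 11, 2, 5, 6, 7, 4, 9, 10, 0] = (0 3 11)(2 8 4)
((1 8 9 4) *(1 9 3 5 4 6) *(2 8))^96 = (9)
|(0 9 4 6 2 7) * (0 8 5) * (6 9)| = |(0 6 2 7 8 5)(4 9)| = 6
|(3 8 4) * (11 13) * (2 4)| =|(2 4 3 8)(11 13)| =4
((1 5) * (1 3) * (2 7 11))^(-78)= (11)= ((1 5 3)(2 7 11))^(-78)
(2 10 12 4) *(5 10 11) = [0, 1, 11, 3, 2, 10, 6, 7, 8, 9, 12, 5, 4] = (2 11 5 10 12 4)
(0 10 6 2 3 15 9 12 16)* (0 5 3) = (0 10 6 2)(3 15 9 12 16 5) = [10, 1, 0, 15, 4, 3, 2, 7, 8, 12, 6, 11, 16, 13, 14, 9, 5]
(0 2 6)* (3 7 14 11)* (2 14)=(0 14 11 3 7 2 6)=[14, 1, 6, 7, 4, 5, 0, 2, 8, 9, 10, 3, 12, 13, 11]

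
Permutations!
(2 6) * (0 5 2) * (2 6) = (0 5 6) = [5, 1, 2, 3, 4, 6, 0]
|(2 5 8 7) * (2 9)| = |(2 5 8 7 9)| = 5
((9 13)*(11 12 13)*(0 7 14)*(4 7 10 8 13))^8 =((0 10 8 13 9 11 12 4 7 14))^8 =(0 7 12 9 8)(4 11 13 10 14)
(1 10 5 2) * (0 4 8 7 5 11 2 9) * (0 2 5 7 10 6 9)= (0 4 8 10 11 5)(1 6 9 2)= [4, 6, 1, 3, 8, 0, 9, 7, 10, 2, 11, 5]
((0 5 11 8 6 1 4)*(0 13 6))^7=((0 5 11 8)(1 4 13 6))^7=(0 8 11 5)(1 6 13 4)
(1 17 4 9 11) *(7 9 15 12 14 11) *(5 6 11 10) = (1 17 4 15 12 14 10 5 6 11)(7 9) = [0, 17, 2, 3, 15, 6, 11, 9, 8, 7, 5, 1, 14, 13, 10, 12, 16, 4]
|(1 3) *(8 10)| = 2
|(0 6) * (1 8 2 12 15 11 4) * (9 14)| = |(0 6)(1 8 2 12 15 11 4)(9 14)| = 14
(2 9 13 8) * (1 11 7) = (1 11 7)(2 9 13 8) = [0, 11, 9, 3, 4, 5, 6, 1, 2, 13, 10, 7, 12, 8]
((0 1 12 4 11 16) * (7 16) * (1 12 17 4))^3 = (0 17 7 12 4 16 1 11)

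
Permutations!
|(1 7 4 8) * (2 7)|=|(1 2 7 4 8)|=5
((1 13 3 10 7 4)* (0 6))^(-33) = ((0 6)(1 13 3 10 7 4))^(-33) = (0 6)(1 10)(3 4)(7 13)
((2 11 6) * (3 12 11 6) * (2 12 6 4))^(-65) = ((2 4)(3 6 12 11))^(-65) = (2 4)(3 11 12 6)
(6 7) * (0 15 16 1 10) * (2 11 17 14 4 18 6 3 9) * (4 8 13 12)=(0 15 16 1 10)(2 11 17 14 8 13 12 4 18 6 7 3 9)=[15, 10, 11, 9, 18, 5, 7, 3, 13, 2, 0, 17, 4, 12, 8, 16, 1, 14, 6]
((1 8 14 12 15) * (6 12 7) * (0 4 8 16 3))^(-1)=(0 3 16 1 15 12 6 7 14 8 4)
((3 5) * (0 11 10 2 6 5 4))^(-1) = ((0 11 10 2 6 5 3 4))^(-1) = (0 4 3 5 6 2 10 11)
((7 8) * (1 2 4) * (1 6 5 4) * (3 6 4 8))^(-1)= (1 2)(3 7 8 5 6)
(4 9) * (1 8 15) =(1 8 15)(4 9) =[0, 8, 2, 3, 9, 5, 6, 7, 15, 4, 10, 11, 12, 13, 14, 1]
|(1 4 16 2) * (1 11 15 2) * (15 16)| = 6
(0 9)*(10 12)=[9, 1, 2, 3, 4, 5, 6, 7, 8, 0, 12, 11, 10]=(0 9)(10 12)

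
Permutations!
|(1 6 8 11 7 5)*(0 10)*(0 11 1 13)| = |(0 10 11 7 5 13)(1 6 8)| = 6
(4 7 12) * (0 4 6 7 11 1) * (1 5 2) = (0 4 11 5 2 1)(6 7 12) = [4, 0, 1, 3, 11, 2, 7, 12, 8, 9, 10, 5, 6]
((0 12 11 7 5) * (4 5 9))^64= ((0 12 11 7 9 4 5))^64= (0 12 11 7 9 4 5)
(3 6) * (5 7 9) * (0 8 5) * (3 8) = [3, 1, 2, 6, 4, 7, 8, 9, 5, 0] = (0 3 6 8 5 7 9)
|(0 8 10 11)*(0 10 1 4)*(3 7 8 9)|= 14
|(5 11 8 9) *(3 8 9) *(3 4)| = |(3 8 4)(5 11 9)| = 3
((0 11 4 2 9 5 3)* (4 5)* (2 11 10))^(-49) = ((0 10 2 9 4 11 5 3))^(-49) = (0 3 5 11 4 9 2 10)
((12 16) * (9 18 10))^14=(9 10 18)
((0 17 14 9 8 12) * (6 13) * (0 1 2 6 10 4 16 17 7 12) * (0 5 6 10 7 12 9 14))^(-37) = (0 2 16 12 10 17 1 4)(5 8 9 7 13 6)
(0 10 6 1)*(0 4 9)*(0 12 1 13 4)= (0 10 6 13 4 9 12 1)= [10, 0, 2, 3, 9, 5, 13, 7, 8, 12, 6, 11, 1, 4]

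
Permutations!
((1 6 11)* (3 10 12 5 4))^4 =(1 6 11)(3 4 5 12 10)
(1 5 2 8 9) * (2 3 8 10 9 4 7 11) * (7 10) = (1 5 3 8 4 10 9)(2 7 11) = [0, 5, 7, 8, 10, 3, 6, 11, 4, 1, 9, 2]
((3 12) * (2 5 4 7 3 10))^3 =(2 7 10 4 12 5 3)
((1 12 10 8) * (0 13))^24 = (13)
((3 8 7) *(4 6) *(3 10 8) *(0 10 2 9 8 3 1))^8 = ((0 10 3 1)(2 9 8 7)(4 6))^8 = (10)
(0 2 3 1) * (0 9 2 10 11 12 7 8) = [10, 9, 3, 1, 4, 5, 6, 8, 0, 2, 11, 12, 7] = (0 10 11 12 7 8)(1 9 2 3)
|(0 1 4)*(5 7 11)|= |(0 1 4)(5 7 11)|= 3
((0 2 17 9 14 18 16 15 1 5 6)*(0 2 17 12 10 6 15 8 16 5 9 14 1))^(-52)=((0 17 14 18 5 15)(1 9)(2 12 10 6)(8 16))^(-52)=(0 14 5)(15 17 18)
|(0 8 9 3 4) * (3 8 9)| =|(0 9 8 3 4)| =5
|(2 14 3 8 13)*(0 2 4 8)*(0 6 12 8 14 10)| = |(0 2 10)(3 6 12 8 13 4 14)| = 21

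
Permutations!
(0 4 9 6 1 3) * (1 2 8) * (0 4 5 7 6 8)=[5, 3, 0, 4, 9, 7, 2, 6, 1, 8]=(0 5 7 6 2)(1 3 4 9 8)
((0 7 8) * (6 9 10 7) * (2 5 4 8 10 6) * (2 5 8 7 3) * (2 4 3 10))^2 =(10)(0 3 7 8 5 4 2)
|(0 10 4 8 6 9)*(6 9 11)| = |(0 10 4 8 9)(6 11)| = 10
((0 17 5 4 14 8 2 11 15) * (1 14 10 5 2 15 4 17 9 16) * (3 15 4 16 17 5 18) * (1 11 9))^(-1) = ((0 1 14 8 4 10 18 3 15)(2 9 17)(11 16))^(-1) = (0 15 3 18 10 4 8 14 1)(2 17 9)(11 16)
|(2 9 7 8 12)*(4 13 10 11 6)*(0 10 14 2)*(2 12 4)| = |(0 10 11 6 2 9 7 8 4 13 14 12)| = 12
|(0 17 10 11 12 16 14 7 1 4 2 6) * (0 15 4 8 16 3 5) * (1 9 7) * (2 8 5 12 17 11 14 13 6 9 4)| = |(0 11 17 10 14 1 5)(2 9 7 4 8 16 13 6 15)(3 12)| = 126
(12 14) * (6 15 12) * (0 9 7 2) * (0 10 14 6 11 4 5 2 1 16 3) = (0 9 7 1 16 3)(2 10 14 11 4 5)(6 15 12) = [9, 16, 10, 0, 5, 2, 15, 1, 8, 7, 14, 4, 6, 13, 11, 12, 3]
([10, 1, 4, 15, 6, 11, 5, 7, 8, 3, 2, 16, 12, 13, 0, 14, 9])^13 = (0 10 2 4 6 5 11 16 9 3 15 14)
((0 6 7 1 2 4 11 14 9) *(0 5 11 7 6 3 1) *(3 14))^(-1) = (0 7 4 2 1 3 11 5 9 14)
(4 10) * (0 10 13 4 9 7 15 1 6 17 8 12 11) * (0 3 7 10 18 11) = (0 18 11 3 7 15 1 6 17 8 12)(4 13)(9 10) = [18, 6, 2, 7, 13, 5, 17, 15, 12, 10, 9, 3, 0, 4, 14, 1, 16, 8, 11]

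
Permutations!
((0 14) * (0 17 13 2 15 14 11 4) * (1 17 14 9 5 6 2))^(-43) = (0 4 11)(1 13 17)(2 9 6 15 5)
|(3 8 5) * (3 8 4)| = |(3 4)(5 8)| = 2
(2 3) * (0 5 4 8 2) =(0 5 4 8 2 3) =[5, 1, 3, 0, 8, 4, 6, 7, 2]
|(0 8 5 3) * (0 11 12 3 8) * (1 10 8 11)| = |(1 10 8 5 11 12 3)| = 7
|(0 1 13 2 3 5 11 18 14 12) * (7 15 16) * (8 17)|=|(0 1 13 2 3 5 11 18 14 12)(7 15 16)(8 17)|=30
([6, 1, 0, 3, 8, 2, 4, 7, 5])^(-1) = (0 2 5 8 4 6)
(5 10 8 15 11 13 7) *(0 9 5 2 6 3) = (0 9 5 10 8 15 11 13 7 2 6 3) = [9, 1, 6, 0, 4, 10, 3, 2, 15, 5, 8, 13, 12, 7, 14, 11]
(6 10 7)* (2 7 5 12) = (2 7 6 10 5 12) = [0, 1, 7, 3, 4, 12, 10, 6, 8, 9, 5, 11, 2]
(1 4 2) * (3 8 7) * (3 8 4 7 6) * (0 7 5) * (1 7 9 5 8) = (0 9 5)(1 8 6 3 4 2 7) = [9, 8, 7, 4, 2, 0, 3, 1, 6, 5]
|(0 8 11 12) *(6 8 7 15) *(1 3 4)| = |(0 7 15 6 8 11 12)(1 3 4)| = 21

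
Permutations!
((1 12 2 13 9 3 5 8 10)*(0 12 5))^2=((0 12 2 13 9 3)(1 5 8 10))^2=(0 2 9)(1 8)(3 12 13)(5 10)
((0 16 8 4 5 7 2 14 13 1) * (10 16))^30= ((0 10 16 8 4 5 7 2 14 13 1))^30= (0 14 5 16 1 2 4 10 13 7 8)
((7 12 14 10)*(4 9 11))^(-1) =((4 9 11)(7 12 14 10))^(-1) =(4 11 9)(7 10 14 12)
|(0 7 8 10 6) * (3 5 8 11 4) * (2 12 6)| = |(0 7 11 4 3 5 8 10 2 12 6)| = 11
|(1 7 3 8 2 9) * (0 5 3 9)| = |(0 5 3 8 2)(1 7 9)| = 15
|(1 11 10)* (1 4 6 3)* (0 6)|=|(0 6 3 1 11 10 4)|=7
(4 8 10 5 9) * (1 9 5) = (1 9 4 8 10) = [0, 9, 2, 3, 8, 5, 6, 7, 10, 4, 1]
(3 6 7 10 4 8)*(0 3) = (0 3 6 7 10 4 8) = [3, 1, 2, 6, 8, 5, 7, 10, 0, 9, 4]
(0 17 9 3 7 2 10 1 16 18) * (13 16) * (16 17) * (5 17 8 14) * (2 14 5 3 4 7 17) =(0 16 18)(1 13 8 5 2 10)(3 17 9 4 7 14) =[16, 13, 10, 17, 7, 2, 6, 14, 5, 4, 1, 11, 12, 8, 3, 15, 18, 9, 0]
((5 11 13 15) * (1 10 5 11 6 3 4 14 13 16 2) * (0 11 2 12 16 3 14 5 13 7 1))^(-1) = (0 2 15 13 10 1 7 14 6 5 4 3 11)(12 16) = ((0 11 3 4 5 6 14 7 1 10 13 15 2)(12 16))^(-1)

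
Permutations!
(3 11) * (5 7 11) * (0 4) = (0 4)(3 5 7 11) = [4, 1, 2, 5, 0, 7, 6, 11, 8, 9, 10, 3]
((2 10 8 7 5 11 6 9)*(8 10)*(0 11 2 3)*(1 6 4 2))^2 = ((0 11 4 2 8 7 5 1 6 9 3))^2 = (0 4 8 5 6 3 11 2 7 1 9)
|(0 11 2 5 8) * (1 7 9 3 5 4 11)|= |(0 1 7 9 3 5 8)(2 4 11)|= 21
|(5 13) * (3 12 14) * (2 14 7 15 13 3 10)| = 6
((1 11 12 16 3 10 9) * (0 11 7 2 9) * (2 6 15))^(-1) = (0 10 3 16 12 11)(1 9 2 15 6 7)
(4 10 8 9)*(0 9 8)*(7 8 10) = (0 9 4 7 8 10) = [9, 1, 2, 3, 7, 5, 6, 8, 10, 4, 0]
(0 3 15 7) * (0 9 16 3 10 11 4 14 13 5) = (0 10 11 4 14 13 5)(3 15 7 9 16) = [10, 1, 2, 15, 14, 0, 6, 9, 8, 16, 11, 4, 12, 5, 13, 7, 3]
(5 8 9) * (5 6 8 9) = (5 9 6 8) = [0, 1, 2, 3, 4, 9, 8, 7, 5, 6]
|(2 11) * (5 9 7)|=6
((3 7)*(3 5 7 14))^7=((3 14)(5 7))^7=(3 14)(5 7)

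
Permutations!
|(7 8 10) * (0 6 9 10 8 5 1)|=|(0 6 9 10 7 5 1)|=7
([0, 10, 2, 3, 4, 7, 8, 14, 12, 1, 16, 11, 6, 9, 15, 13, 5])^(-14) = (1 7 9 5 13 16 15 10 14)(6 8 12)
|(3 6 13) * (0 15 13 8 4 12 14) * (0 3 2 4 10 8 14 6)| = |(0 15 13 2 4 12 6 14 3)(8 10)| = 18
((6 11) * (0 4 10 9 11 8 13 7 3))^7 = ((0 4 10 9 11 6 8 13 7 3))^7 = (0 13 11 4 7 6 10 3 8 9)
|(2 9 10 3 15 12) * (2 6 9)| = 6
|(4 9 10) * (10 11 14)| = 5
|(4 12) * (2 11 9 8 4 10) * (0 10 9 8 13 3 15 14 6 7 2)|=|(0 10)(2 11 8 4 12 9 13 3 15 14 6 7)|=12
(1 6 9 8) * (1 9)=(1 6)(8 9)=[0, 6, 2, 3, 4, 5, 1, 7, 9, 8]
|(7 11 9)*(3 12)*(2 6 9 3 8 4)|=9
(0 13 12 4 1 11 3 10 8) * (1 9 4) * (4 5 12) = [13, 11, 2, 10, 9, 12, 6, 7, 0, 5, 8, 3, 1, 4] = (0 13 4 9 5 12 1 11 3 10 8)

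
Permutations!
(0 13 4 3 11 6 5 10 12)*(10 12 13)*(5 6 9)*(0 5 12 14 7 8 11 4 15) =(0 10 13 15)(3 4)(5 14 7 8 11 9 12) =[10, 1, 2, 4, 3, 14, 6, 8, 11, 12, 13, 9, 5, 15, 7, 0]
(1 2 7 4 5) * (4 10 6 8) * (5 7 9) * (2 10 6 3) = (1 10 3 2 9 5)(4 7 6 8) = [0, 10, 9, 2, 7, 1, 8, 6, 4, 5, 3]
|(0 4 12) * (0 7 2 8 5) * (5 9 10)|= 9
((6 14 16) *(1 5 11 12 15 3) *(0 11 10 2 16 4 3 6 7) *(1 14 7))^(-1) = ((0 11 12 15 6 7)(1 5 10 2 16)(3 14 4))^(-1) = (0 7 6 15 12 11)(1 16 2 10 5)(3 4 14)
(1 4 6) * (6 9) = (1 4 9 6) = [0, 4, 2, 3, 9, 5, 1, 7, 8, 6]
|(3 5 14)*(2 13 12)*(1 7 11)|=3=|(1 7 11)(2 13 12)(3 5 14)|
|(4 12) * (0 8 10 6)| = |(0 8 10 6)(4 12)| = 4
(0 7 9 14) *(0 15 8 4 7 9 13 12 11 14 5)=(0 9 5)(4 7 13 12 11 14 15 8)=[9, 1, 2, 3, 7, 0, 6, 13, 4, 5, 10, 14, 11, 12, 15, 8]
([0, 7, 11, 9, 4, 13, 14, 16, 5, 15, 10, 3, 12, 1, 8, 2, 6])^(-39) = [0, 7, 11, 9, 4, 13, 14, 16, 5, 15, 10, 3, 12, 1, 8, 2, 6]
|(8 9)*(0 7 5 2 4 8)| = |(0 7 5 2 4 8 9)| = 7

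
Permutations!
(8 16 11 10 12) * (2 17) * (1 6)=(1 6)(2 17)(8 16 11 10 12)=[0, 6, 17, 3, 4, 5, 1, 7, 16, 9, 12, 10, 8, 13, 14, 15, 11, 2]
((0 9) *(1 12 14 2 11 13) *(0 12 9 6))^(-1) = ((0 6)(1 9 12 14 2 11 13))^(-1) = (0 6)(1 13 11 2 14 12 9)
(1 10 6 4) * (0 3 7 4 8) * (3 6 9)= [6, 10, 2, 7, 1, 5, 8, 4, 0, 3, 9]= (0 6 8)(1 10 9 3 7 4)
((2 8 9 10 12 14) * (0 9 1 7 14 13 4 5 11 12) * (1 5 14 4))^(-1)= (0 10 9)(1 13 12 11 5 8 2 14 4 7)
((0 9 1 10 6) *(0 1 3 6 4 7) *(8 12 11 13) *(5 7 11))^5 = (0 10 12 3 11 7 1 8 9 4 5 6 13) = ((0 9 3 6 1 10 4 11 13 8 12 5 7))^5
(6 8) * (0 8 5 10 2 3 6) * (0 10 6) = (0 8 10 2 3)(5 6) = [8, 1, 3, 0, 4, 6, 5, 7, 10, 9, 2]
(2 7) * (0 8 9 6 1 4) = (0 8 9 6 1 4)(2 7) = [8, 4, 7, 3, 0, 5, 1, 2, 9, 6]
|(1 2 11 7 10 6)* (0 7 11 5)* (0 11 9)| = |(0 7 10 6 1 2 5 11 9)| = 9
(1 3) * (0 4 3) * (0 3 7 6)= [4, 3, 2, 1, 7, 5, 0, 6]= (0 4 7 6)(1 3)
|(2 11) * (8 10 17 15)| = |(2 11)(8 10 17 15)| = 4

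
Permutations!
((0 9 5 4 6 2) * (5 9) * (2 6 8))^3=(9)(0 8 5 2 4)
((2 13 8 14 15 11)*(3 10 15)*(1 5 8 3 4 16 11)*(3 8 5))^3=((1 3 10 15)(2 13 8 14 4 16 11))^3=(1 15 10 3)(2 14 11 8 16 13 4)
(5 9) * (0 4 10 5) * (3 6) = (0 4 10 5 9)(3 6) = [4, 1, 2, 6, 10, 9, 3, 7, 8, 0, 5]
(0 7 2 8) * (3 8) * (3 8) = (0 7 2 8) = [7, 1, 8, 3, 4, 5, 6, 2, 0]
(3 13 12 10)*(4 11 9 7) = (3 13 12 10)(4 11 9 7) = [0, 1, 2, 13, 11, 5, 6, 4, 8, 7, 3, 9, 10, 12]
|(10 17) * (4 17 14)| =4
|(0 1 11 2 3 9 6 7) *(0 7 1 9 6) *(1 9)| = 7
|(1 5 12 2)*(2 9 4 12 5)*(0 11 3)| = 6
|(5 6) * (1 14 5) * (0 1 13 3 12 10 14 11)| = |(0 1 11)(3 12 10 14 5 6 13)| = 21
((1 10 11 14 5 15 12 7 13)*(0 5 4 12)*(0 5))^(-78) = ((1 10 11 14 4 12 7 13)(5 15))^(-78) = (15)(1 11 4 7)(10 14 12 13)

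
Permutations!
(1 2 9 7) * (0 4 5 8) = (0 4 5 8)(1 2 9 7) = [4, 2, 9, 3, 5, 8, 6, 1, 0, 7]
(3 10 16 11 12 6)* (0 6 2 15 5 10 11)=(0 6 3 11 12 2 15 5 10 16)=[6, 1, 15, 11, 4, 10, 3, 7, 8, 9, 16, 12, 2, 13, 14, 5, 0]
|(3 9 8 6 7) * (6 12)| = 6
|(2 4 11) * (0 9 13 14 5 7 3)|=|(0 9 13 14 5 7 3)(2 4 11)|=21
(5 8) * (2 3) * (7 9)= [0, 1, 3, 2, 4, 8, 6, 9, 5, 7]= (2 3)(5 8)(7 9)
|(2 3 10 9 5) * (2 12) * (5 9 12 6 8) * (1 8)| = |(1 8 5 6)(2 3 10 12)| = 4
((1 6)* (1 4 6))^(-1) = (4 6)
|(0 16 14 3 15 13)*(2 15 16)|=|(0 2 15 13)(3 16 14)|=12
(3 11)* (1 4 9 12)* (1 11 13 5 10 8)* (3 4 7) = (1 7 3 13 5 10 8)(4 9 12 11) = [0, 7, 2, 13, 9, 10, 6, 3, 1, 12, 8, 4, 11, 5]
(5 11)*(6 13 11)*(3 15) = (3 15)(5 6 13 11) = [0, 1, 2, 15, 4, 6, 13, 7, 8, 9, 10, 5, 12, 11, 14, 3]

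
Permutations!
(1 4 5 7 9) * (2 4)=(1 2 4 5 7 9)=[0, 2, 4, 3, 5, 7, 6, 9, 8, 1]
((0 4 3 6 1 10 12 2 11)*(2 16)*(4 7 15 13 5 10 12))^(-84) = (16)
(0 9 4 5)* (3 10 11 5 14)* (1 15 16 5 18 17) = (0 9 4 14 3 10 11 18 17 1 15 16 5) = [9, 15, 2, 10, 14, 0, 6, 7, 8, 4, 11, 18, 12, 13, 3, 16, 5, 1, 17]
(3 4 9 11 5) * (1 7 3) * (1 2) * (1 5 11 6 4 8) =[0, 7, 5, 8, 9, 2, 4, 3, 1, 6, 10, 11] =(11)(1 7 3 8)(2 5)(4 9 6)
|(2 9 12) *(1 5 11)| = 3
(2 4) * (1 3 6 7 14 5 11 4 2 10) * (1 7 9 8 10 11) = (1 3 6 9 8 10 7 14 5)(4 11) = [0, 3, 2, 6, 11, 1, 9, 14, 10, 8, 7, 4, 12, 13, 5]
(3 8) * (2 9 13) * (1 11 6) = (1 11 6)(2 9 13)(3 8) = [0, 11, 9, 8, 4, 5, 1, 7, 3, 13, 10, 6, 12, 2]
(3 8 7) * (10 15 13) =[0, 1, 2, 8, 4, 5, 6, 3, 7, 9, 15, 11, 12, 10, 14, 13] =(3 8 7)(10 15 13)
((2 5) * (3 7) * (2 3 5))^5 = ((3 7 5))^5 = (3 5 7)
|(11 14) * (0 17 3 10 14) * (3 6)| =|(0 17 6 3 10 14 11)| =7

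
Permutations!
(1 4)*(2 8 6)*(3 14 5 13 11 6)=(1 4)(2 8 3 14 5 13 11 6)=[0, 4, 8, 14, 1, 13, 2, 7, 3, 9, 10, 6, 12, 11, 5]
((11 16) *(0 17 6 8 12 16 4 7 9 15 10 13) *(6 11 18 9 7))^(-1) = (0 13 10 15 9 18 16 12 8 6 4 11 17) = ((0 17 11 4 6 8 12 16 18 9 15 10 13))^(-1)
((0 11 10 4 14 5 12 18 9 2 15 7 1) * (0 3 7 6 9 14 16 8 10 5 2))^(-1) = ((0 11 5 12 18 14 2 15 6 9)(1 3 7)(4 16 8 10))^(-1) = (0 9 6 15 2 14 18 12 5 11)(1 7 3)(4 10 8 16)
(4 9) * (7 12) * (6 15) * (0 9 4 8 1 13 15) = (0 9 8 1 13 15 6)(7 12) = [9, 13, 2, 3, 4, 5, 0, 12, 1, 8, 10, 11, 7, 15, 14, 6]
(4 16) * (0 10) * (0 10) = [0, 1, 2, 3, 16, 5, 6, 7, 8, 9, 10, 11, 12, 13, 14, 15, 4] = (4 16)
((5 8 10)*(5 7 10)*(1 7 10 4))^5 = (10)(1 4 7)(5 8)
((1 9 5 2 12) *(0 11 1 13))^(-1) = ((0 11 1 9 5 2 12 13))^(-1) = (0 13 12 2 5 9 1 11)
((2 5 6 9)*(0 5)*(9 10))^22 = ((0 5 6 10 9 2))^22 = (0 9 6)(2 10 5)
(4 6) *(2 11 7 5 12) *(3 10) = (2 11 7 5 12)(3 10)(4 6) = [0, 1, 11, 10, 6, 12, 4, 5, 8, 9, 3, 7, 2]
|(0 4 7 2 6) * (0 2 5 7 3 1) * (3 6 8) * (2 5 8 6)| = 9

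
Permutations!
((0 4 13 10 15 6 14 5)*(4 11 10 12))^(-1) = ((0 11 10 15 6 14 5)(4 13 12))^(-1) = (0 5 14 6 15 10 11)(4 12 13)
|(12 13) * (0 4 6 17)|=4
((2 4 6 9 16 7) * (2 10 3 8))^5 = (2 7 4 10 6 3 9 8 16)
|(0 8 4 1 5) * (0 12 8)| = 5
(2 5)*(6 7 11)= (2 5)(6 7 11)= [0, 1, 5, 3, 4, 2, 7, 11, 8, 9, 10, 6]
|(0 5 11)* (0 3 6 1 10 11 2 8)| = 20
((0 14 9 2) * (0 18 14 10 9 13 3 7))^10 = ((0 10 9 2 18 14 13 3 7))^10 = (0 10 9 2 18 14 13 3 7)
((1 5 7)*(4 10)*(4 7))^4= ((1 5 4 10 7))^4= (1 7 10 4 5)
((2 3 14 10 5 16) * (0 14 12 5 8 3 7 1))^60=((0 14 10 8 3 12 5 16 2 7 1))^60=(0 12 1 3 7 8 2 10 16 14 5)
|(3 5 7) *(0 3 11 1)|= |(0 3 5 7 11 1)|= 6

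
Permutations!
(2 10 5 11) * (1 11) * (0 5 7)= (0 5 1 11 2 10 7)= [5, 11, 10, 3, 4, 1, 6, 0, 8, 9, 7, 2]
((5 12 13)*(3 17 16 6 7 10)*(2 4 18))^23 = ((2 4 18)(3 17 16 6 7 10)(5 12 13))^23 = (2 18 4)(3 10 7 6 16 17)(5 13 12)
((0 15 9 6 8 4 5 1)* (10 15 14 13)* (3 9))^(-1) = (0 1 5 4 8 6 9 3 15 10 13 14)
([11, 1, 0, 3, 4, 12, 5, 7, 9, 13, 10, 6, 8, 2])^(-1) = (0 2 13 9 8 12 5 6 11)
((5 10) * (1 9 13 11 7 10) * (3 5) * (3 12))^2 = (1 13 7 12 5 9 11 10 3)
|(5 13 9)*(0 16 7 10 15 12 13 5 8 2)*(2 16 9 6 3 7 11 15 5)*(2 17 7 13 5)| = 12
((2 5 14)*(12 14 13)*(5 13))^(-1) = (2 14 12 13)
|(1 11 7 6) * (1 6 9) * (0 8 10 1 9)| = |(0 8 10 1 11 7)| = 6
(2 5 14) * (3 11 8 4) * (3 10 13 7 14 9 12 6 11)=(2 5 9 12 6 11 8 4 10 13 7 14)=[0, 1, 5, 3, 10, 9, 11, 14, 4, 12, 13, 8, 6, 7, 2]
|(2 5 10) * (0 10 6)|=5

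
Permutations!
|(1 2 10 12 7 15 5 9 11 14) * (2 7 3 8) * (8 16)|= |(1 7 15 5 9 11 14)(2 10 12 3 16 8)|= 42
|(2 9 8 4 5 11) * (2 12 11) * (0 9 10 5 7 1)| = 6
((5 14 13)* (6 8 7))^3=(14)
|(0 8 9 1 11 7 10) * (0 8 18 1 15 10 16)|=|(0 18 1 11 7 16)(8 9 15 10)|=12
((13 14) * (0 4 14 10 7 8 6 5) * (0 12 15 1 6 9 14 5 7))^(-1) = ((0 4 5 12 15 1 6 7 8 9 14 13 10))^(-1) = (0 10 13 14 9 8 7 6 1 15 12 5 4)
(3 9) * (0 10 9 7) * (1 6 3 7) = (0 10 9 7)(1 6 3) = [10, 6, 2, 1, 4, 5, 3, 0, 8, 7, 9]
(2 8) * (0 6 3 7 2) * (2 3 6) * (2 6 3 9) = [6, 1, 8, 7, 4, 5, 3, 9, 0, 2] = (0 6 3 7 9 2 8)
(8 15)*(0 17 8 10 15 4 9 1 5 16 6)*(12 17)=(0 12 17 8 4 9 1 5 16 6)(10 15)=[12, 5, 2, 3, 9, 16, 0, 7, 4, 1, 15, 11, 17, 13, 14, 10, 6, 8]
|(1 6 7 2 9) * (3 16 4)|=|(1 6 7 2 9)(3 16 4)|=15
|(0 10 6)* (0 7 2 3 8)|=|(0 10 6 7 2 3 8)|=7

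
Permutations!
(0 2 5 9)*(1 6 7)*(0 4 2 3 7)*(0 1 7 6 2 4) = (0 3 6 1 2 5 9) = [3, 2, 5, 6, 4, 9, 1, 7, 8, 0]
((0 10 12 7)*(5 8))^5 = ((0 10 12 7)(5 8))^5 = (0 10 12 7)(5 8)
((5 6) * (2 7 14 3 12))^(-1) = ((2 7 14 3 12)(5 6))^(-1) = (2 12 3 14 7)(5 6)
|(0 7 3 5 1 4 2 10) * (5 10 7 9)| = |(0 9 5 1 4 2 7 3 10)| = 9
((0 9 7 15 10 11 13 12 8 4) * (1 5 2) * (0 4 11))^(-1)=((0 9 7 15 10)(1 5 2)(8 11 13 12))^(-1)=(0 10 15 7 9)(1 2 5)(8 12 13 11)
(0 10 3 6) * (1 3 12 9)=(0 10 12 9 1 3 6)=[10, 3, 2, 6, 4, 5, 0, 7, 8, 1, 12, 11, 9]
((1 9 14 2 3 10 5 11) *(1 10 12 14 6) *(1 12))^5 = (1 2 12 9 3 14 6)(5 10 11)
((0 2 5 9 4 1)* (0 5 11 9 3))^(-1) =(0 3 5 1 4 9 11 2)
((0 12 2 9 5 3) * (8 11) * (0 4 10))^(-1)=(0 10 4 3 5 9 2 12)(8 11)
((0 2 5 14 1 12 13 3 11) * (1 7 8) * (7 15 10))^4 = ((0 2 5 14 15 10 7 8 1 12 13 3 11))^4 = (0 15 1 11 14 8 3 5 7 13 2 10 12)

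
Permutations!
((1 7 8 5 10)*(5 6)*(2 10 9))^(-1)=((1 7 8 6 5 9 2 10))^(-1)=(1 10 2 9 5 6 8 7)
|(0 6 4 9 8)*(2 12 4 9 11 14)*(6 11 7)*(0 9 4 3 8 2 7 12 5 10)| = |(0 11 14 7 6 4 12 3 8 9 2 5 10)| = 13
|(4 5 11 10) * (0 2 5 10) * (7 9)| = |(0 2 5 11)(4 10)(7 9)| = 4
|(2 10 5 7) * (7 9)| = |(2 10 5 9 7)| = 5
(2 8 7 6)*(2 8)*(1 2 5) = (1 2 5)(6 8 7) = [0, 2, 5, 3, 4, 1, 8, 6, 7]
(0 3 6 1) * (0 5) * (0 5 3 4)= (0 4)(1 3 6)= [4, 3, 2, 6, 0, 5, 1]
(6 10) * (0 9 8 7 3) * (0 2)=(0 9 8 7 3 2)(6 10)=[9, 1, 0, 2, 4, 5, 10, 3, 7, 8, 6]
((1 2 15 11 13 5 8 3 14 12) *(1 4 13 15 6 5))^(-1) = (1 13 4 12 14 3 8 5 6 2)(11 15)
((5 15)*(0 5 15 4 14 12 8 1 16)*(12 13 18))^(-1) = ((0 5 4 14 13 18 12 8 1 16))^(-1) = (0 16 1 8 12 18 13 14 4 5)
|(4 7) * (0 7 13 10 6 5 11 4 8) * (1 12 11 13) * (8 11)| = |(0 7 11 4 1 12 8)(5 13 10 6)| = 28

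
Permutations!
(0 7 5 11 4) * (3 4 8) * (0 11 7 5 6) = [5, 1, 2, 4, 11, 7, 0, 6, 3, 9, 10, 8] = (0 5 7 6)(3 4 11 8)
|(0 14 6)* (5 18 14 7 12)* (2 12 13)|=9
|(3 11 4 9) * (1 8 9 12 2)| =|(1 8 9 3 11 4 12 2)| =8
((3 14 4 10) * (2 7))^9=((2 7)(3 14 4 10))^9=(2 7)(3 14 4 10)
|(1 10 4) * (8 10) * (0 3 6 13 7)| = |(0 3 6 13 7)(1 8 10 4)| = 20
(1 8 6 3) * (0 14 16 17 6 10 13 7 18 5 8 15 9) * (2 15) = (0 14 16 17 6 3 1 2 15 9)(5 8 10 13 7 18) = [14, 2, 15, 1, 4, 8, 3, 18, 10, 0, 13, 11, 12, 7, 16, 9, 17, 6, 5]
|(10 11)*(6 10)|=|(6 10 11)|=3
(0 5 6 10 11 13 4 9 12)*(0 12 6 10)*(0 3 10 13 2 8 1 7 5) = (1 7 5 13 4 9 6 3 10 11 2 8) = [0, 7, 8, 10, 9, 13, 3, 5, 1, 6, 11, 2, 12, 4]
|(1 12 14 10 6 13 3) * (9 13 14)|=|(1 12 9 13 3)(6 14 10)|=15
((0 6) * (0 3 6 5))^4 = (6)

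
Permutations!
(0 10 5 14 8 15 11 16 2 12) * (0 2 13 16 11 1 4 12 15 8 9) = (0 10 5 14 9)(1 4 12 2 15)(13 16) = [10, 4, 15, 3, 12, 14, 6, 7, 8, 0, 5, 11, 2, 16, 9, 1, 13]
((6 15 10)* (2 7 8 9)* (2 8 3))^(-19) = (2 3 7)(6 10 15)(8 9)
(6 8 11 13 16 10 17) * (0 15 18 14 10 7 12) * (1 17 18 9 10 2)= (0 15 9 10 18 14 2 1 17 6 8 11 13 16 7 12)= [15, 17, 1, 3, 4, 5, 8, 12, 11, 10, 18, 13, 0, 16, 2, 9, 7, 6, 14]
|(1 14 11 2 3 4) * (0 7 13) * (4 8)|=21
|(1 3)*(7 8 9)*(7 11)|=4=|(1 3)(7 8 9 11)|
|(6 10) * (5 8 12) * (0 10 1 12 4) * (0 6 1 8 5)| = |(0 10 1 12)(4 6 8)| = 12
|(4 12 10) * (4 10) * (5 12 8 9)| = 5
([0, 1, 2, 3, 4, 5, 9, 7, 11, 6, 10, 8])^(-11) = (6 9)(8 11)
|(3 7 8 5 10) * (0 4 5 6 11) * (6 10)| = 20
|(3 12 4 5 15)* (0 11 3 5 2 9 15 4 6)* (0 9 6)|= 12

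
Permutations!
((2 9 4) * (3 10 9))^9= (2 4 9 10 3)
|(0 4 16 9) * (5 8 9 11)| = 7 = |(0 4 16 11 5 8 9)|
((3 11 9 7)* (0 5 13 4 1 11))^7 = (0 7 11 4 5 3 9 1 13)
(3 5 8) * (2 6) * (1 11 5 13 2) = (1 11 5 8 3 13 2 6) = [0, 11, 6, 13, 4, 8, 1, 7, 3, 9, 10, 5, 12, 2]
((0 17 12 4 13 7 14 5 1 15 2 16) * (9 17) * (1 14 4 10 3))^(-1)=(0 16 2 15 1 3 10 12 17 9)(4 7 13)(5 14)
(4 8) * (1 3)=[0, 3, 2, 1, 8, 5, 6, 7, 4]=(1 3)(4 8)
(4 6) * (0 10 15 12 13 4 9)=(0 10 15 12 13 4 6 9)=[10, 1, 2, 3, 6, 5, 9, 7, 8, 0, 15, 11, 13, 4, 14, 12]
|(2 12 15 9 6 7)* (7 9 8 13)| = |(2 12 15 8 13 7)(6 9)| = 6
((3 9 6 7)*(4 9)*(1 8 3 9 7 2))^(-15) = ((1 8 3 4 7 9 6 2))^(-15) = (1 8 3 4 7 9 6 2)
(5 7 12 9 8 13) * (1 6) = (1 6)(5 7 12 9 8 13) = [0, 6, 2, 3, 4, 7, 1, 12, 13, 8, 10, 11, 9, 5]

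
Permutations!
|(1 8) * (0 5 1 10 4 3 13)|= 8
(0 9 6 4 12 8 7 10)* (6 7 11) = (0 9 7 10)(4 12 8 11 6) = [9, 1, 2, 3, 12, 5, 4, 10, 11, 7, 0, 6, 8]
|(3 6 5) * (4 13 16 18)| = |(3 6 5)(4 13 16 18)| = 12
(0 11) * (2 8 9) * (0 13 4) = [11, 1, 8, 3, 0, 5, 6, 7, 9, 2, 10, 13, 12, 4] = (0 11 13 4)(2 8 9)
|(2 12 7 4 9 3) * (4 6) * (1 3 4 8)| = |(1 3 2 12 7 6 8)(4 9)| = 14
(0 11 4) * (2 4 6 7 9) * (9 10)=(0 11 6 7 10 9 2 4)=[11, 1, 4, 3, 0, 5, 7, 10, 8, 2, 9, 6]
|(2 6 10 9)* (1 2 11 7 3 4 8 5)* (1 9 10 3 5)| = |(1 2 6 3 4 8)(5 9 11 7)| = 12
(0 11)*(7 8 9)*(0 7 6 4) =[11, 1, 2, 3, 0, 5, 4, 8, 9, 6, 10, 7] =(0 11 7 8 9 6 4)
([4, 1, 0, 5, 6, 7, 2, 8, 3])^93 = [4, 1, 0, 5, 6, 7, 2, 8, 3]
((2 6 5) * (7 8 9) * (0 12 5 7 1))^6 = ((0 12 5 2 6 7 8 9 1))^6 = (0 8 2)(1 7 5)(6 12 9)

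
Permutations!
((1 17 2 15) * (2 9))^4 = (1 15 2 9 17)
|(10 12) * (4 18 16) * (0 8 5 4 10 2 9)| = 10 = |(0 8 5 4 18 16 10 12 2 9)|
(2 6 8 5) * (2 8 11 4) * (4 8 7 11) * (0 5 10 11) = (0 5 7)(2 6 4)(8 10 11) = [5, 1, 6, 3, 2, 7, 4, 0, 10, 9, 11, 8]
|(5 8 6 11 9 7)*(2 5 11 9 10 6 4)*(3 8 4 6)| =21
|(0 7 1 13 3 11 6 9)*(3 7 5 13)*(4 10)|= |(0 5 13 7 1 3 11 6 9)(4 10)|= 18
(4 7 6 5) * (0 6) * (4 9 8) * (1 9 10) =[6, 9, 2, 3, 7, 10, 5, 0, 4, 8, 1] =(0 6 5 10 1 9 8 4 7)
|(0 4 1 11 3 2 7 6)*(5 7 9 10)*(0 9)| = 30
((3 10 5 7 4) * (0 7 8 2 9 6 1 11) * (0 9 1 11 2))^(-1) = ((0 7 4 3 10 5 8)(1 2)(6 11 9))^(-1) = (0 8 5 10 3 4 7)(1 2)(6 9 11)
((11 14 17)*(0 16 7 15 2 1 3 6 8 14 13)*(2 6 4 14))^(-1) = ((0 16 7 15 6 8 2 1 3 4 14 17 11 13))^(-1) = (0 13 11 17 14 4 3 1 2 8 6 15 7 16)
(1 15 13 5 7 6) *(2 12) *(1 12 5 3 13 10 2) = (1 15 10 2 5 7 6 12)(3 13) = [0, 15, 5, 13, 4, 7, 12, 6, 8, 9, 2, 11, 1, 3, 14, 10]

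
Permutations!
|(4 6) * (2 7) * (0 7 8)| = 4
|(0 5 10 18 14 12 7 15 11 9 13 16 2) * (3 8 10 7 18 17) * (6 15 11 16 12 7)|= |(0 5 6 15 16 2)(3 8 10 17)(7 11 9 13 12 18 14)|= 84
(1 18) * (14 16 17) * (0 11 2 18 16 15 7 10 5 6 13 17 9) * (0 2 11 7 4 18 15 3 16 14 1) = (0 7 10 5 6 13 17 1 14 3 16 9 2 15 4 18) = [7, 14, 15, 16, 18, 6, 13, 10, 8, 2, 5, 11, 12, 17, 3, 4, 9, 1, 0]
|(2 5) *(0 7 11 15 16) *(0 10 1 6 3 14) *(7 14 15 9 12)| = |(0 14)(1 6 3 15 16 10)(2 5)(7 11 9 12)| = 12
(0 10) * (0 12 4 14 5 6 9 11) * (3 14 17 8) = (0 10 12 4 17 8 3 14 5 6 9 11) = [10, 1, 2, 14, 17, 6, 9, 7, 3, 11, 12, 0, 4, 13, 5, 15, 16, 8]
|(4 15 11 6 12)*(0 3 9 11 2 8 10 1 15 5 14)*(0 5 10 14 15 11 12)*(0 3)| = 40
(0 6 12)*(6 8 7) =(0 8 7 6 12) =[8, 1, 2, 3, 4, 5, 12, 6, 7, 9, 10, 11, 0]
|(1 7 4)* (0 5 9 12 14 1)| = |(0 5 9 12 14 1 7 4)| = 8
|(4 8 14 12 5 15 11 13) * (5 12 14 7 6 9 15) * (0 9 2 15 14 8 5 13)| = 9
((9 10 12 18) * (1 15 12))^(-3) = ((1 15 12 18 9 10))^(-3) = (1 18)(9 15)(10 12)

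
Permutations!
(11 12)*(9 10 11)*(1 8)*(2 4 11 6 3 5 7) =(1 8)(2 4 11 12 9 10 6 3 5 7) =[0, 8, 4, 5, 11, 7, 3, 2, 1, 10, 6, 12, 9]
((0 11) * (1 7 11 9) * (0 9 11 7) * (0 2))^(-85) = ((0 11 9 1 2))^(-85) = (11)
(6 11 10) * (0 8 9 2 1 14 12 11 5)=(0 8 9 2 1 14 12 11 10 6 5)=[8, 14, 1, 3, 4, 0, 5, 7, 9, 2, 6, 10, 11, 13, 12]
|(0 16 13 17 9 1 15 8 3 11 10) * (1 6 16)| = |(0 1 15 8 3 11 10)(6 16 13 17 9)| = 35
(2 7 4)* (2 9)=[0, 1, 7, 3, 9, 5, 6, 4, 8, 2]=(2 7 4 9)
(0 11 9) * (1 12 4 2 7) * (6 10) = (0 11 9)(1 12 4 2 7)(6 10) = [11, 12, 7, 3, 2, 5, 10, 1, 8, 0, 6, 9, 4]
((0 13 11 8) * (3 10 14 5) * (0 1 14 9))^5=(0 14)(1 9)(3 11)(5 13)(8 10)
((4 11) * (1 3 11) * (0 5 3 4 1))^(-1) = (0 4 1 11 3 5)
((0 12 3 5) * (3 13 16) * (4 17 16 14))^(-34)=(0 13 4 16 5 12 14 17 3)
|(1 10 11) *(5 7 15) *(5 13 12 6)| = 6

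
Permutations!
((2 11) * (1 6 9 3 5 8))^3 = (1 3)(2 11)(5 6)(8 9)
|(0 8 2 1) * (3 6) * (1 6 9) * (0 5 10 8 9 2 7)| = 21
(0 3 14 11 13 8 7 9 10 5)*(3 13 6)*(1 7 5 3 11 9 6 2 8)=(0 13 1 7 6 11 2 8 5)(3 14 9 10)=[13, 7, 8, 14, 4, 0, 11, 6, 5, 10, 3, 2, 12, 1, 9]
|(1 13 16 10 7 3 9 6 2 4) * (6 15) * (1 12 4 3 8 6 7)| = |(1 13 16 10)(2 3 9 15 7 8 6)(4 12)| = 28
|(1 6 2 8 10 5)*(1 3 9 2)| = 6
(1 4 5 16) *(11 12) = [0, 4, 2, 3, 5, 16, 6, 7, 8, 9, 10, 12, 11, 13, 14, 15, 1] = (1 4 5 16)(11 12)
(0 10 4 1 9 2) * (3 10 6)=(0 6 3 10 4 1 9 2)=[6, 9, 0, 10, 1, 5, 3, 7, 8, 2, 4]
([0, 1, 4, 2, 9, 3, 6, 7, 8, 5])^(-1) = [0, 1, 3, 5, 2, 9, 6, 7, 8, 4]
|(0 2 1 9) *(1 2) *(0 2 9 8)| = |(0 1 8)(2 9)| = 6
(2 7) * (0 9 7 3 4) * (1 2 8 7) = (0 9 1 2 3 4)(7 8) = [9, 2, 3, 4, 0, 5, 6, 8, 7, 1]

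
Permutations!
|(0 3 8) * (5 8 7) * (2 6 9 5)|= 8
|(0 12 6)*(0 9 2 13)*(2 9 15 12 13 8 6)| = |(0 13)(2 8 6 15 12)| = 10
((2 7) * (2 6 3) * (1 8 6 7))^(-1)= (1 2 3 6 8)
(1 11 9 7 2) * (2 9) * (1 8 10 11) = (2 8 10 11)(7 9) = [0, 1, 8, 3, 4, 5, 6, 9, 10, 7, 11, 2]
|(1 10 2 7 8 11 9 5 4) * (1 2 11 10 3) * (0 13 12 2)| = |(0 13 12 2 7 8 10 11 9 5 4)(1 3)| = 22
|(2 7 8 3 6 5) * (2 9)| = |(2 7 8 3 6 5 9)| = 7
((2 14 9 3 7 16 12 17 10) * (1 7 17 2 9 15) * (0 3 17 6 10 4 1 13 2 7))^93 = (0 17 6 1 9 3 4 10)(2 14 15 13)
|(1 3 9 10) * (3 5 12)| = |(1 5 12 3 9 10)| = 6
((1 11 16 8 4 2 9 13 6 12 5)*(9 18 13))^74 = (1 6 2 16 5 13 4 11 12 18 8) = ((1 11 16 8 4 2 18 13 6 12 5))^74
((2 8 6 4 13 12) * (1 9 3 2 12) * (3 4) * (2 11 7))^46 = (1 4)(2 11 6)(3 8 7)(9 13)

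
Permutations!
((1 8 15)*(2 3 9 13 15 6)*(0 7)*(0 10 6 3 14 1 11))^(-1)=(0 11 15 13 9 3 8 1 14 2 6 10 7)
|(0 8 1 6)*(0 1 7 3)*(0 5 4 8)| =10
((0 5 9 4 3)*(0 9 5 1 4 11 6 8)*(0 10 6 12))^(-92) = (0 12 11 9 3 4 1)(6 8 10)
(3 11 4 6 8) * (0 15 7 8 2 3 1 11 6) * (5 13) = (0 15 7 8 1 11 4)(2 3 6)(5 13) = [15, 11, 3, 6, 0, 13, 2, 8, 1, 9, 10, 4, 12, 5, 14, 7]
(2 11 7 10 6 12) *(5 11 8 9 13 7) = (2 8 9 13 7 10 6 12)(5 11) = [0, 1, 8, 3, 4, 11, 12, 10, 9, 13, 6, 5, 2, 7]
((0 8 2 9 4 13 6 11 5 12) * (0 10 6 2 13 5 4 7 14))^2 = ((0 8 13 2 9 7 14)(4 5 12 10 6 11))^2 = (0 13 9 14 8 2 7)(4 12 6)(5 10 11)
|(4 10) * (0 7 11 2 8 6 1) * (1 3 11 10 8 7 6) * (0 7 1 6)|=9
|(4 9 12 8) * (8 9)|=|(4 8)(9 12)|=2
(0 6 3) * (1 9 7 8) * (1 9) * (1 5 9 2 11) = (0 6 3)(1 5 9 7 8 2 11) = [6, 5, 11, 0, 4, 9, 3, 8, 2, 7, 10, 1]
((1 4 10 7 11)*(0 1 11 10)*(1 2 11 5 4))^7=((0 2 11 5 4)(7 10))^7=(0 11 4 2 5)(7 10)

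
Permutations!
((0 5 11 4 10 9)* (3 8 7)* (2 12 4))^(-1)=((0 5 11 2 12 4 10 9)(3 8 7))^(-1)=(0 9 10 4 12 2 11 5)(3 7 8)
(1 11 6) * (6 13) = (1 11 13 6) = [0, 11, 2, 3, 4, 5, 1, 7, 8, 9, 10, 13, 12, 6]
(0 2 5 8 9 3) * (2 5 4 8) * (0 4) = (0 5 2)(3 4 8 9) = [5, 1, 0, 4, 8, 2, 6, 7, 9, 3]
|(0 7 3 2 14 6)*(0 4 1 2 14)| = 8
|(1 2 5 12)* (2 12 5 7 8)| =|(1 12)(2 7 8)| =6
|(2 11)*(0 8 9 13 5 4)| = |(0 8 9 13 5 4)(2 11)| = 6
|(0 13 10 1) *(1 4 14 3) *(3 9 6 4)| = 20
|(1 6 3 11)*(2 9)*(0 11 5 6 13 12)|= |(0 11 1 13 12)(2 9)(3 5 6)|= 30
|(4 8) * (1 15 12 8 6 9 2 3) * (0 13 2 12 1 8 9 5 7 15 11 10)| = 26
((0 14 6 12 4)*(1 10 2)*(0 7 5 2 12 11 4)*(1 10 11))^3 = (0 1 7 10 14 11 5 12 6 4 2)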